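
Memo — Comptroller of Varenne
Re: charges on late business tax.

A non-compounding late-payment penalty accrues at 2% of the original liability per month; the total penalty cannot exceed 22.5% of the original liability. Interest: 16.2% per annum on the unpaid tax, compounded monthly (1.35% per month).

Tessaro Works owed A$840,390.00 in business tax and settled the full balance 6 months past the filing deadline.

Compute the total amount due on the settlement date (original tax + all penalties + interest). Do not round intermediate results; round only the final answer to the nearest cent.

A$1,011,647.58

Penalty: 6 × 2% × A$840,390.00 = A$100,846.80 (below the 22.5% cap of A$189,087.75)
Interest: A$840,390.00 × ((1 + 0.0135)^6 − 1) = A$840,390.00 × 0.0837835… = A$70,410.7806…
Total = A$840,390.00 + A$100,846.8000 + A$70,410.7806… = A$1,011,647.58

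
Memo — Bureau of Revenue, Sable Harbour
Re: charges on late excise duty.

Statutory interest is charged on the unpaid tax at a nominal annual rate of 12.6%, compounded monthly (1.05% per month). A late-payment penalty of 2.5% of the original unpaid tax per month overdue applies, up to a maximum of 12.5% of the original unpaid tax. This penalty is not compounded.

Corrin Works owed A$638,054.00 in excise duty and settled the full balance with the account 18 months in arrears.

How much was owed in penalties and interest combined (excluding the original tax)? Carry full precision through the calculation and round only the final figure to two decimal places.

A$211,738.98

Penalty (uncapped): 18 × 2.5% × A$638,054.00 = A$287,124.30; cap = 12.5% × A$638,054.00 = A$79,756.75 → penalty = A$79,756.75
Interest: A$638,054.00 × ((1 + 0.0105)^18 − 1) = A$638,054.00 × 0.2068512… = A$131,982.2262…
Penalties + interest = A$79,756.7500 + A$131,982.2262… = A$211,738.98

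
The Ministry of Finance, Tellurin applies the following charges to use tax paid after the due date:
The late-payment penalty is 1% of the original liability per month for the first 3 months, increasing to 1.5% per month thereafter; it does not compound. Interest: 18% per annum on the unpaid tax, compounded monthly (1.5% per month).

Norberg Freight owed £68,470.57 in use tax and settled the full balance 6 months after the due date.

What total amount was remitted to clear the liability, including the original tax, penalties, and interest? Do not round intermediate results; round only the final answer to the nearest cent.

£80,003.98

Penalty, months 1–3: 3 × 1% × £68,470.57 = £2,054.12…
Penalty, months 4–6: 3 × 1.5% × £68,470.57 = £3,081.18…
Interest: £68,470.57 × ((1 + 0.015)^6 − 1) = £68,470.57 × 0.0934433… = £6,398.1135…
Total = £68,470.57 + £5,135.2928… + £6,398.1135… = £80,003.98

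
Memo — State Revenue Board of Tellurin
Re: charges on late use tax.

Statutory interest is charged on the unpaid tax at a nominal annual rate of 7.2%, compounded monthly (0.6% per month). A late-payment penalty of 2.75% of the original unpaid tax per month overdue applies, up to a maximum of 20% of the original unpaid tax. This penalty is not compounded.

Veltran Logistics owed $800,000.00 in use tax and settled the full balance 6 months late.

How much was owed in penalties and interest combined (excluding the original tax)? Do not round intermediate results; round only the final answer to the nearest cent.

Penalty: 6 × 2.75% × $800,000.00 = $132,000.00 (below the 20% cap of $160,000.00)
Interest: $800,000.00 × ((1 + 0.006)^6 − 1) = $800,000.00 × 0.0365443… = $29,235.4716…
Penalties + interest = $132,000.0000 + $29,235.4716… = $161,235.47

$161,235.47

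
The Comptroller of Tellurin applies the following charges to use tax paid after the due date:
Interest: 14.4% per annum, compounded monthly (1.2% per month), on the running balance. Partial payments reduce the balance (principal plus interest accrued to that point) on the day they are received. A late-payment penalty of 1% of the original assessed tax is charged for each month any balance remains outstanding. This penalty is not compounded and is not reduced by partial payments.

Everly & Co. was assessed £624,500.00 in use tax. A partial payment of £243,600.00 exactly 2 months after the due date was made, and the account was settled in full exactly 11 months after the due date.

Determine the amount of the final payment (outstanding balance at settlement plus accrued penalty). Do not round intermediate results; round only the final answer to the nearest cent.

£509,549.82

Balance at month 2: £624,500.0000 × (1 + 0.012)^2 = £639,577.9280
After £243,600.00 payment: £639,577.9280 − £243,600.00 = £395,977.9280
Balance at month 11: £395,977.9280 × (1 + 0.012)^9 = £440,854.8179…
Penalty: 11 × 1% × £624,500.00 = £68,695.00
Final settlement = outstanding balance + penalty = £440,854.8179… + £68,695.00 = £509,549.82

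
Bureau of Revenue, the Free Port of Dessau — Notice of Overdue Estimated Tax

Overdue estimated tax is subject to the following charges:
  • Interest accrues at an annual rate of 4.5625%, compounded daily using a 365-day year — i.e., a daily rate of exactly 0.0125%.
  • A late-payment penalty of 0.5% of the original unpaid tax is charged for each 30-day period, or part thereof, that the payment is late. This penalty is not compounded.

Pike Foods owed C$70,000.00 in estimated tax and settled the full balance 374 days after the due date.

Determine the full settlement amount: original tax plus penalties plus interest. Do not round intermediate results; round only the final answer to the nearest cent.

C$77,899.99

Penalty periods: ⌈374/30⌉ = 13; penalty = 13 × 0.5% × C$70,000.00 = C$4,550.00
Interest: C$70,000.00 × ((1 + 0.000125)^374 − 1) = C$70,000.00 × 0.04785695… = C$3,349.9865…
Total = C$70,000.00 + C$4,550.0000 + C$3,349.9865… = C$77,899.99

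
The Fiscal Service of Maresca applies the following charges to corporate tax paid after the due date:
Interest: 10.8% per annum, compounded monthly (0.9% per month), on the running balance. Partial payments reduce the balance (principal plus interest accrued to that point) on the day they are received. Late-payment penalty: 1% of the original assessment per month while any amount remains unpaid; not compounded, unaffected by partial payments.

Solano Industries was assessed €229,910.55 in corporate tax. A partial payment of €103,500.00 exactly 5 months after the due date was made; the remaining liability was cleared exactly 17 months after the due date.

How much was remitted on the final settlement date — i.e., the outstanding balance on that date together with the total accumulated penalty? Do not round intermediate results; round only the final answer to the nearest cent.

€191,573.75

Balance at month 5: €229,910.5500 × (1 + 0.009)^5 = €240,444.4359…
After €103,500.00 payment: €240,444.4359… − €103,500.00 = €136,944.4359…
Balance at month 17: €136,944.4359… × (1 + 0.009)^12 = €152,488.9543…
Penalty: 17 × 1% × €229,910.55 = €39,084.79…
Final settlement = outstanding balance + penalty = €152,488.9543… + €39,084.79… = €191,573.75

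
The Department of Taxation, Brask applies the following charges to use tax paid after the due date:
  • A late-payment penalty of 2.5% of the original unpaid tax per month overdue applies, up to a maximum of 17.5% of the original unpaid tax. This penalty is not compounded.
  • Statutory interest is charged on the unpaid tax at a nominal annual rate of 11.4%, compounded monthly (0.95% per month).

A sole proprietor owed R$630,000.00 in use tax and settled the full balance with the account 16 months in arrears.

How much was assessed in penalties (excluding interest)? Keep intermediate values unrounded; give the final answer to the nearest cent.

R$110,250.00

Penalty (uncapped): 16 × 2.5% × R$630,000.00 = R$252,000.00; cap = 17.5% × R$630,000.00 = R$110,250.00 → penalty = R$110,250.00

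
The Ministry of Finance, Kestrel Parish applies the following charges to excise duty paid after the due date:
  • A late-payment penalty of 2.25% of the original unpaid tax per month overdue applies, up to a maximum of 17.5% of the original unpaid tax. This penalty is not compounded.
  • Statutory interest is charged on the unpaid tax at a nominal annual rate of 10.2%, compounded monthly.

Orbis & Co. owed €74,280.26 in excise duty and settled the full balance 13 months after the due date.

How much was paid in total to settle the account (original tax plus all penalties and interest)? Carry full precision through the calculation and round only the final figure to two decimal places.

Penalty (uncapped): 13 × 2.25% × €74,280.26 = €21,726.98…; cap = 17.5% × €74,280.26 = €12,999.05… → penalty = €12,999.05…
Interest (10.2%/yr ÷ 12 = 0.85%/month): €74,280.26 × ((1 + 0.0085)^13 − 1) = €8,639.9032…
Total = €74,280.26 + €12,999.0455 + €8,639.9032… = €95,919.21

€95,919.21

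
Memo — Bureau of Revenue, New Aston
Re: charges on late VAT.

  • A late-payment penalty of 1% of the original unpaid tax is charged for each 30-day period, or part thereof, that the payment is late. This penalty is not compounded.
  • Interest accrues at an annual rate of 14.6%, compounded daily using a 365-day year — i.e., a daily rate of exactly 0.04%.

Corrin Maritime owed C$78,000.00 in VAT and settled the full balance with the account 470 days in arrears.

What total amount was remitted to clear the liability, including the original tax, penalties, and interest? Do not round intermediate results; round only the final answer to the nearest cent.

Penalty periods: ⌈470/30⌉ = 16; penalty = 16 × 1% × C$78,000.00 = C$12,480.00
Interest: C$78,000.00 × ((1 + 0.0004)^470 − 1) = C$78,000.00 × 0.20678815… = C$16,129.4758…
Total = C$78,000.00 + C$12,480.0000 + C$16,129.4758… = C$106,609.48

C$106,609.48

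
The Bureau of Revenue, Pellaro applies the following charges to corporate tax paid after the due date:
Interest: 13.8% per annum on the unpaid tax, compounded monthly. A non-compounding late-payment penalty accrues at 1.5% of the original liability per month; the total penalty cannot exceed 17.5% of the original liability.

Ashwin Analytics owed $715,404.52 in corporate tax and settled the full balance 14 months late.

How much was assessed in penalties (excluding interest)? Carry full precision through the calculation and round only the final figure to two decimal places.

Penalty (uncapped): 14 × 1.5% × $715,404.52 = $150,234.95…; cap = 17.5% × $715,404.52 = $125,195.79… → penalty = $125,195.79…

$125,195.79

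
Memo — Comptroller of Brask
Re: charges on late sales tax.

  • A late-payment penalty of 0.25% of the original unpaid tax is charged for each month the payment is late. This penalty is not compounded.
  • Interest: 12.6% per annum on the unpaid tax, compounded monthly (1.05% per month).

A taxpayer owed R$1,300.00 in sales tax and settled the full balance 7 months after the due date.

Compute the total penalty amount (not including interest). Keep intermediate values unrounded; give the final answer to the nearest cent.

Late-payment penalty = 0.25% × R$1,300.00 × 7 mo = R$22.75

R$22.75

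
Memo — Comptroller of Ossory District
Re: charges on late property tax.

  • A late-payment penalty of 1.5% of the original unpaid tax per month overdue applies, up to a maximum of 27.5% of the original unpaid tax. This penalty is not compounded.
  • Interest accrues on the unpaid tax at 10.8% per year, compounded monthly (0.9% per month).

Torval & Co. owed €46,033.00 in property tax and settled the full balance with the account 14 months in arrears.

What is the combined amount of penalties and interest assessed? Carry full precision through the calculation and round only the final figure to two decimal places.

€15,818.92

Penalty: 14 × 1.5% × €46,033.00 = €9,666.93 (below the 27.5% cap of €12,659.08…)
Interest: €46,033.00 × ((1 + 0.009)^14 − 1) = €46,033.00 × 0.1336430… = €6,151.9902…
Penalties + interest = €9,666.9300 + €6,151.9902… = €15,818.92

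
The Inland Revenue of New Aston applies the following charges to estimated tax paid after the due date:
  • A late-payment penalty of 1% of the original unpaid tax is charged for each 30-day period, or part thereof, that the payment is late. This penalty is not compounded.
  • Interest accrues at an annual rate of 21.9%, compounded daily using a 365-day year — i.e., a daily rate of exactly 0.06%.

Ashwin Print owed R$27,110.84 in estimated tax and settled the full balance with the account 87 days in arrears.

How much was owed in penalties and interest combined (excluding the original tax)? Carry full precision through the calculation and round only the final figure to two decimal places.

R$2,265.65

Penalty periods: ⌈87/30⌉ = 3; penalty = 3 × 1% × R$27,110.84 = R$813.33…
Interest: R$27,110.84 × ((1 + 0.0006)^87 − 1) = R$27,110.84 × 0.05356995… = R$1,452.3262…
Penalties + interest = R$813.3252 + R$1,452.3262… = R$2,265.65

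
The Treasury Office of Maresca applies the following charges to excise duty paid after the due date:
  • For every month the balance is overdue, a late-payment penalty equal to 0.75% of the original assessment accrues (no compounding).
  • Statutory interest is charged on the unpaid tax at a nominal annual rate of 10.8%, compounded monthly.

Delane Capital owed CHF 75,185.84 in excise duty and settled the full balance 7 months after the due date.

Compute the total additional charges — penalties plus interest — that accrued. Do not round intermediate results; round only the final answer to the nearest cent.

Late-payment penalty = 0.75% × CHF 75,185.84 × 7 mo = CHF 3,947.26…
Interest (10.8%/yr ÷ 12 = 0.9%/month): CHF 75,185.84 × ((1 + 0.009)^7 − 1) = CHF 4,866.5348…
Penalties + interest = CHF 3,947.2566 + CHF 4,866.5348… = CHF 8,813.79

CHF 8,813.79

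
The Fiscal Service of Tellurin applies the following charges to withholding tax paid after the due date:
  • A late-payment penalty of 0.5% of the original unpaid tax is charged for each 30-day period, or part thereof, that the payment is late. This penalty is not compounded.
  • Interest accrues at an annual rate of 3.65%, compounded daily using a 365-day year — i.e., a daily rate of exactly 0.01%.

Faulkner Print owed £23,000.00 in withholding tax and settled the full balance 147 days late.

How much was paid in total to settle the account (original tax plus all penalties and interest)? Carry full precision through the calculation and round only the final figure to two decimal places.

£23,915.58

Penalty periods: ⌈147/30⌉ = 5; penalty = 5 × 0.5% × £23,000.00 = £575.00
Interest: £23,000.00 × ((1 + 0.0001)^147 − 1) = £23,000.00 × 0.01480783… = £340.5801…
Total = £23,000.00 + £575.0000 + £340.5801… = £23,915.58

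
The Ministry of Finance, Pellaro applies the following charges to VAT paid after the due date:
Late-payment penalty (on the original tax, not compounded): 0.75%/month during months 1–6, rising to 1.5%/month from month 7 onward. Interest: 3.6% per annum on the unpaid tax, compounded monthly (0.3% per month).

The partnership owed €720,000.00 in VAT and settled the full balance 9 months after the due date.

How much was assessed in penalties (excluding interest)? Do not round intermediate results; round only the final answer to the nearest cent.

€64,800.00

Penalty, months 1–6: 6 × 0.75% × €720,000.00 = €32,400.00
Penalty, months 7–9: 3 × 1.5% × €720,000.00 = €32,400.00
Total penalty = €32,400.00 + €32,400.00 = €64,800.00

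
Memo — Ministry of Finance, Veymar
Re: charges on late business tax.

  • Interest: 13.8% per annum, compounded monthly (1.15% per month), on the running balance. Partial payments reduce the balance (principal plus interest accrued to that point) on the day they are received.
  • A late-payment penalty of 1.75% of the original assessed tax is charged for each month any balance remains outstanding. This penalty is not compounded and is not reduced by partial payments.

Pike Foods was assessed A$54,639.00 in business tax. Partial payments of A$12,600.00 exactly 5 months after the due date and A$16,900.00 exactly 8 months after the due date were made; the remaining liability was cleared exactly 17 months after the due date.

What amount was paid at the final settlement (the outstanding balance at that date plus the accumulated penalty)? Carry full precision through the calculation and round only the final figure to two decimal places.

Balance at month 5: A$54,639.0000 × (1 + 0.0115)^5 = A$57,853.8384…
After A$12,600.00 payment: A$57,853.8384… − A$12,600.00 = A$45,253.8384…
Balance at month 8: A$45,253.8384… × (1 + 0.0115)^3 = A$46,833.1191…
After A$16,900.00 payment: A$46,833.1191… − A$16,900.00 = A$29,933.1191…
Balance at month 17: A$29,933.1191… × (1 + 0.0115)^9 = A$33,177.5993…
Penalty: 17 × 1.75% × A$54,639.00 = A$16,255.10…
Final settlement = outstanding balance + penalty = A$33,177.5993… + A$16,255.10… = A$49,432.70

A$49,432.70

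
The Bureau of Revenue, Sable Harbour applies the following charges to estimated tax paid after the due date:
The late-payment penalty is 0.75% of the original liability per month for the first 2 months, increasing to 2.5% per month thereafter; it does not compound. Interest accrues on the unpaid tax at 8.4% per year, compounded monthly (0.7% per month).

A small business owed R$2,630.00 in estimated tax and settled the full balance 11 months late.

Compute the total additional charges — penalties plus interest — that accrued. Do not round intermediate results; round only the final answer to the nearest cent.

Penalty, months 1–2: 2 × 0.75% × R$2,630.00 = R$39.45
Penalty, months 3–11: 9 × 2.5% × R$2,630.00 = R$591.75
Interest: R$2,630.00 × ((1 + 0.007)^11 − 1) = R$2,630.00 × 0.0797524… = R$209.7488…
Penalties + interest = R$631.2000 + R$209.7488… = R$840.95

R$840.95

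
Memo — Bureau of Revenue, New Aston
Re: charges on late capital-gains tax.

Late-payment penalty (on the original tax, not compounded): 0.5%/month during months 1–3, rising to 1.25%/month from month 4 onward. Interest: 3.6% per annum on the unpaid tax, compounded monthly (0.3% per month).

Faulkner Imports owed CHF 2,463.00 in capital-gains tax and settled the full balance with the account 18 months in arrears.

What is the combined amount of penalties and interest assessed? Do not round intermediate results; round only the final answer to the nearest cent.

Penalty, months 1–3: 3 × 0.5% × CHF 2,463.00 = CHF 36.95…
Penalty, months 4–18: 15 × 1.25% × CHF 2,463.00 = CHF 461.81…
Interest: CHF 2,463.00 × ((1 + 0.003)^18 − 1) = CHF 2,463.00 × 0.0553993… = CHF 136.4484…
Penalties + interest = CHF 498.7575 + CHF 136.4484… = CHF 635.21

CHF 635.21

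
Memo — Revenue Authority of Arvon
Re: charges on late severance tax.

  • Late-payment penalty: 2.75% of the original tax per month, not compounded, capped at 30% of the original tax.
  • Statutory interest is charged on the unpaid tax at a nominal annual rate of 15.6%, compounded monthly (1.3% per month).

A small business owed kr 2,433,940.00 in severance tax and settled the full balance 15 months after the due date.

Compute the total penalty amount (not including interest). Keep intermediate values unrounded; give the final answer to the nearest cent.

kr 730,182.00

Penalty (uncapped): 15 × 2.75% × kr 2,433,940.00 = kr 1,004,000.25; cap = 30% × kr 2,433,940.00 = kr 730,182.00 → penalty = kr 730,182.00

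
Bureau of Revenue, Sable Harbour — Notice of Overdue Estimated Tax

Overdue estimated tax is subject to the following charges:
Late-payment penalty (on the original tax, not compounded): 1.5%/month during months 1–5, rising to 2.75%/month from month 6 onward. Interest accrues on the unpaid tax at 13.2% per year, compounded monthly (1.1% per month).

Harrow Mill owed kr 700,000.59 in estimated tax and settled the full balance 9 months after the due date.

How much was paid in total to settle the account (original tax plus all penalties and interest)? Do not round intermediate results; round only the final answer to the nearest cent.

kr 901,929.53

Penalty, months 1–5: 5 × 1.5% × kr 700,000.59 = kr 52,500.04…
Penalty, months 6–9: 4 × 2.75% × kr 700,000.59 = kr 77,000.06…
Interest: kr 700,000.59 × ((1 + 0.011)^9 − 1) = kr 700,000.59 × 0.1034697… = kr 72,428.8295…
Total = kr 700,000.59 + kr 129,500.1092… + kr 72,428.8295… = kr 901,929.53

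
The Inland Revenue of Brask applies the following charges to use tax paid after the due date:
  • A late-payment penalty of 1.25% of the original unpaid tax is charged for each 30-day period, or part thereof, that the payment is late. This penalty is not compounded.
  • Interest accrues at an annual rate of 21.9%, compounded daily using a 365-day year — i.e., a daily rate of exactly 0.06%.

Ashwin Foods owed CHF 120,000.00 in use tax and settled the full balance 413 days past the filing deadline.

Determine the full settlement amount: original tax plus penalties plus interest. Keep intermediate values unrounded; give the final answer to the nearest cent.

CHF 174,733.02

Penalty periods: ⌈413/30⌉ = 14; penalty = 14 × 1.25% × CHF 120,000.00 = CHF 21,000.00
Interest: CHF 120,000.00 × ((1 + 0.0006)^413 − 1) = CHF 120,000.00 × 0.28110846… = CHF 33,733.0155…
Total = CHF 120,000.00 + CHF 21,000.0000 + CHF 33,733.0155… = CHF 174,733.02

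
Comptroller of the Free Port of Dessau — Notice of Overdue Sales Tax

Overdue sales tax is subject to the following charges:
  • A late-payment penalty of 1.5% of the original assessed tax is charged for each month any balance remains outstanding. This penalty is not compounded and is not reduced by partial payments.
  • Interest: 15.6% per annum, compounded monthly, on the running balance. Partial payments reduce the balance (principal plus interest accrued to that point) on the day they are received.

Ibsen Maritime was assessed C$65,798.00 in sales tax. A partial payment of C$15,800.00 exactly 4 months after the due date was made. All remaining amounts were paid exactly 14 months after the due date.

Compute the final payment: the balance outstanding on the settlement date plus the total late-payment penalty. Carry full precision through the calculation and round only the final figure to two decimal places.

Monthly rate = 15.6% ÷ 12 = 1.3%
Balance at month 4: C$65,798.0000 × (1 + 0.013)^4 = C$69,286.7953…
After C$15,800.00 payment: C$69,286.7953… − C$15,800.00 = C$53,486.7953…
Balance at month 14: C$53,486.7953… × (1 + 0.013)^10 = C$60,861.2729…
Penalty: 14 × 1.5% × C$65,798.00 = C$13,817.58
Final settlement = outstanding balance + penalty = C$60,861.2729… + C$13,817.58 = C$74,678.85

C$74,678.85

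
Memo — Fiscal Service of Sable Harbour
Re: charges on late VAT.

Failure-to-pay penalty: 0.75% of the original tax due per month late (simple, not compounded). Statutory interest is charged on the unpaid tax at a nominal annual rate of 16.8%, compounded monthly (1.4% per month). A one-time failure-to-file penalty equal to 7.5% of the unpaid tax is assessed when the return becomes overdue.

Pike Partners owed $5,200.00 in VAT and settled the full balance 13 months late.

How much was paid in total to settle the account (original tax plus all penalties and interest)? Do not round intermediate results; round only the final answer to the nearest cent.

$7,127.12

Failure-to-file penalty: 7.5% × $5,200.00 = $390.00
Failure-to-pay penalty = 0.75% × $5,200.00 × 13 mo = $507.00
Interest: $5,200.00 × ((1 + 0.014)^13 − 1) = $5,200.00 × 0.1981010… = $1,030.1250…
Total = $5,200.00 + $897.0000 + $1,030.1250… = $7,127.12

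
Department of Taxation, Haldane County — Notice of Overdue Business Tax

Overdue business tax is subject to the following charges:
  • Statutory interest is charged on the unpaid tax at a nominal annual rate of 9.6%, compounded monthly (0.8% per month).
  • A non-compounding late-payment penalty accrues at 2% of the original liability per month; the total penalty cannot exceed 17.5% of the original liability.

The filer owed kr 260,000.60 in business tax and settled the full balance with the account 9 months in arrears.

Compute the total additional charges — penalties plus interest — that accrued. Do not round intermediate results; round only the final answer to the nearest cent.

kr 64,830.51

Penalty (uncapped): 9 × 2% × kr 260,000.60 = kr 46,800.11…; cap = 17.5% × kr 260,000.60 = kr 45,500.11… → penalty = kr 45,500.11…
Interest: kr 260,000.60 × ((1 + 0.008)^9 − 1) = kr 260,000.60 × 0.0743475… = kr 19,330.4020…
Penalties + interest = kr 45,500.1050 + kr 19,330.4020… = kr 64,830.51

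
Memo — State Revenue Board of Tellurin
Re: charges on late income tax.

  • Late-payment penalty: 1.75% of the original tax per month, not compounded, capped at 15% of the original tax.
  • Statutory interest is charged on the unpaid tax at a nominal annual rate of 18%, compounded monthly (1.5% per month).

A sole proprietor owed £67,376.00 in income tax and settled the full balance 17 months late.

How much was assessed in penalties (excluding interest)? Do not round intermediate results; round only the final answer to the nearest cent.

£10,106.40

Penalty (uncapped): 17 × 1.75% × £67,376.00 = £20,044.36; cap = 15% × £67,376.00 = £10,106.40 → penalty = £10,106.40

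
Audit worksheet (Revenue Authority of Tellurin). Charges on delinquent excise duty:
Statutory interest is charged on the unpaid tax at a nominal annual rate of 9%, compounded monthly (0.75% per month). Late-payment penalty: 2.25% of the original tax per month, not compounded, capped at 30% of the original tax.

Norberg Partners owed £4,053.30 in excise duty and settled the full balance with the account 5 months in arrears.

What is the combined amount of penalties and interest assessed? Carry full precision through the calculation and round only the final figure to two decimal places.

Penalty: 5 × 2.25% × £4,053.30 = £456.00… (below the 30% cap of £1,215.99)
Interest: £4,053.30 × ((1 + 0.0075)^5 − 1) = £4,053.30 × 0.0380667… = £154.2959…
Penalties + interest = £455.9963… + £154.2959… = £610.29

£610.29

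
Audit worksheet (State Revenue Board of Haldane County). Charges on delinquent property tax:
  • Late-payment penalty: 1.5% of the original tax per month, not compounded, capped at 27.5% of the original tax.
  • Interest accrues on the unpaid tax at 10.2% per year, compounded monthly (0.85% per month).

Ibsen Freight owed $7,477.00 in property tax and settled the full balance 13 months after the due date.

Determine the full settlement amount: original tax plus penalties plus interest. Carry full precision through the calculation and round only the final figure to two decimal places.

$9,804.70

Penalty: 13 × 1.5% × $7,477.00 = $1,458.02… (below the 27.5% cap of $2,056.18…)
Interest: $7,477.00 × ((1 + 0.0085)^13 − 1) = $7,477.00 × 0.1163149… = $869.6867…
Total = $7,477.00 + $1,458.0150 + $869.6867… = $9,804.70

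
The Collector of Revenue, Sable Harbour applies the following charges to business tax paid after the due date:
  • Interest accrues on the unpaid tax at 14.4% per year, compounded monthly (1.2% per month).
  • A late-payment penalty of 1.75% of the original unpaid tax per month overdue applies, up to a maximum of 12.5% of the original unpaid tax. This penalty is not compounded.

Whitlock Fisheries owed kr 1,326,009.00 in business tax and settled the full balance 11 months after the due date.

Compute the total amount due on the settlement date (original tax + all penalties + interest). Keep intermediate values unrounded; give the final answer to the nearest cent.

kr 1,677,682.60

Penalty (uncapped): 11 × 1.75% × kr 1,326,009.00 = kr 255,256.73…; cap = 12.5% × kr 1,326,009.00 = kr 165,751.13… → penalty = kr 165,751.13…
Interest: kr 1,326,009.00 × ((1 + 0.012)^11 − 1) = kr 1,326,009.00 × 0.1402121… = kr 185,922.4790…
Total = kr 1,326,009.00 + kr 165,751.1250 + kr 185,922.4790… = kr 1,677,682.60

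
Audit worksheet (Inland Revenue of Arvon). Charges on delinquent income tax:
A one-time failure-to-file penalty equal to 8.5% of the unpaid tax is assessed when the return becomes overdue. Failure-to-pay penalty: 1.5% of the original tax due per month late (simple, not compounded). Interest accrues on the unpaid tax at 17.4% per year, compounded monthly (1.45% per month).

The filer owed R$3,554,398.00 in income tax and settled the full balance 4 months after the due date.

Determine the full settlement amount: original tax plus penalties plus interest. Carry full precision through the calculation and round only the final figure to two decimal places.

Failure-to-file penalty: 8.5% × R$3,554,398.00 = R$302,123.83
Failure-to-pay penalty: 4 × 1.5% × R$3,554,398.00 = R$213,263.88
Interest: R$3,554,398.00 × ((1 + 0.0145)^4 − 1) = R$3,554,398.00 × 0.0592737… = R$210,682.4583…
Total = R$3,554,398.00 + R$515,387.7100 + R$210,682.4583… = R$4,280,468.17

R$4,280,468.17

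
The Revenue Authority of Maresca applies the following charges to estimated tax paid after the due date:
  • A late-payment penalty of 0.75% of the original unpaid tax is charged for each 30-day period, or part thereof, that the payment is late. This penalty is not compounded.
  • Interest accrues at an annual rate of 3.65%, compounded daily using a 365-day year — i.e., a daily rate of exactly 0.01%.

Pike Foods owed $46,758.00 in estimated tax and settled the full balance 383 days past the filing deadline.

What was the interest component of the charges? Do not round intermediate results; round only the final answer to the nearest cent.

$1,825.47

Interest: $46,758.00 × ((1 + 0.0001)^383 − 1) = $46,758.00 × 0.03904091… = $1,825.4748…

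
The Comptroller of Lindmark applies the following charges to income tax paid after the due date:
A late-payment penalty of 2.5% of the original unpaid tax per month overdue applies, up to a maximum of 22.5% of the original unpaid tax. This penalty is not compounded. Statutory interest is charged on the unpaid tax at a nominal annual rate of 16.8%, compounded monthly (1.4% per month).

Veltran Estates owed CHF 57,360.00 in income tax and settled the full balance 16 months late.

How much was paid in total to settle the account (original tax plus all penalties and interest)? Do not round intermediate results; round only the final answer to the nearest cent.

CHF 84,556.04

Penalty (uncapped): 16 × 2.5% × CHF 57,360.00 = CHF 22,944.00; cap = 22.5% × CHF 57,360.00 = CHF 12,906.00 → penalty = CHF 12,906.00
Interest: CHF 57,360.00 × ((1 + 0.014)^16 − 1) = CHF 57,360.00 × 0.2491290… = CHF 14,290.0376…
Total = CHF 57,360.00 + CHF 12,906.0000 + CHF 14,290.0376… = CHF 84,556.04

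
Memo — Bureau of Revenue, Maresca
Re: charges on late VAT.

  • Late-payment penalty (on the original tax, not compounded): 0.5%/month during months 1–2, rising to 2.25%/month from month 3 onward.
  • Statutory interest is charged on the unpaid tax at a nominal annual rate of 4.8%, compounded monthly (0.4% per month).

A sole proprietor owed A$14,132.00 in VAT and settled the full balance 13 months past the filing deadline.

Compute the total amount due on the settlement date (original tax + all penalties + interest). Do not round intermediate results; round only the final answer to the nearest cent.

Penalty, months 1–2: 2 × 0.5% × A$14,132.00 = A$141.32
Penalty, months 3–13: 11 × 2.25% × A$14,132.00 = A$3,497.67
Interest: A$14,132.00 × ((1 + 0.004)^13 − 1) = A$14,132.00 × 0.0532665… = A$752.7620…
Total = A$14,132.00 + A$3,638.9900 + A$752.7620… = A$18,523.75

A$18,523.75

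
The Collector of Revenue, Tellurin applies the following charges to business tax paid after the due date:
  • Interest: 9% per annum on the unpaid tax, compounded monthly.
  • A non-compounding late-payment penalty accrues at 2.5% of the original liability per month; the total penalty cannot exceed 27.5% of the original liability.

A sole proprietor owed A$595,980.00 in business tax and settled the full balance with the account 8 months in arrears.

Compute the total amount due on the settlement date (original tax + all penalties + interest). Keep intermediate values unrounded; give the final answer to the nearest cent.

Penalty: 8 × 2.5% × A$595,980.00 = A$119,196.00 (below the 27.5% cap of A$163,894.50)
Interest (9%/yr ÷ 12 = 0.75%/month): A$595,980.00 × ((1 + 0.0075)^8 − 1) = A$36,711.6813…
Total = A$595,980.00 + A$119,196.0000 + A$36,711.6813… = A$751,887.68

A$751,887.68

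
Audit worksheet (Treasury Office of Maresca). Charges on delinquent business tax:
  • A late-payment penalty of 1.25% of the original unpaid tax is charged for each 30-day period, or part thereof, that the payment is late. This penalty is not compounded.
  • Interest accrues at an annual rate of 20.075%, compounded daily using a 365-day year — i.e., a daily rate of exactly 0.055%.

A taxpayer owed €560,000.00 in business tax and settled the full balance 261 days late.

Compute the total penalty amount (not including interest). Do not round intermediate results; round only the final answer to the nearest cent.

Penalty periods: ⌈261/30⌉ = 9; penalty = 9 × 1.25% × €560,000.00 = €63,000.00

€63,000.00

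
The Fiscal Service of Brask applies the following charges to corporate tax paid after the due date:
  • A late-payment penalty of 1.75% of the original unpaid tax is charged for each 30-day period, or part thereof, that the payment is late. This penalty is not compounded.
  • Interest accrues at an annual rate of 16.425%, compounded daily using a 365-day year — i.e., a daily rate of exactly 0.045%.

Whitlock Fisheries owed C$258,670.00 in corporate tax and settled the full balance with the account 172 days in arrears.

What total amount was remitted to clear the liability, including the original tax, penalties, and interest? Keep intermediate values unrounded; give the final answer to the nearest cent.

C$306,641.74

Penalty periods: ⌈172/30⌉ = 6; penalty = 6 × 1.75% × C$258,670.00 = C$27,160.35
Interest: C$258,670.00 × ((1 + 0.00045)^172 − 1) = C$258,670.00 × 0.08045537… = C$20,811.3903…
Total = C$258,670.00 + C$27,160.3500 + C$20,811.3903… = C$306,641.74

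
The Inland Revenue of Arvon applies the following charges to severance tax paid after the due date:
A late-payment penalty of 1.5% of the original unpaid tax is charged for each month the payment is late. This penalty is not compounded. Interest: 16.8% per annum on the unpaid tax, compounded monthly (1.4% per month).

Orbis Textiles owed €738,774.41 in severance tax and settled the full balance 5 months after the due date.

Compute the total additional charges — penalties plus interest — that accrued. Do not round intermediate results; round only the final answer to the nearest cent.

Late-payment penalty: 5 × 1.5% × €738,774.41 = €55,408.08…
Interest: €738,774.41 × ((1 + 0.014)^5 − 1) = €738,774.41 × 0.0719876… = €53,182.6208…
Penalties + interest = €55,408.0808… + €53,182.6208… = €108,590.70

€108,590.70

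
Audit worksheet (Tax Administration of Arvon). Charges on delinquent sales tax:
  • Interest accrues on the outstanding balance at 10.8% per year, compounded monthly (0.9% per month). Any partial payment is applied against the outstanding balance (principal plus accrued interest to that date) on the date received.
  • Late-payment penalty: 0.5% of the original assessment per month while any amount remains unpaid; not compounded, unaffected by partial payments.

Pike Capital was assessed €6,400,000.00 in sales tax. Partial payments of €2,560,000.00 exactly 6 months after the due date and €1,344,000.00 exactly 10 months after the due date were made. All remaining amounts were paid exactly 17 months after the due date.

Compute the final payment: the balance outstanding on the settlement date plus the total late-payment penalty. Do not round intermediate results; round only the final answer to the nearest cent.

€3,740,826.24

Balance at month 6: €6,400,000.0000 × (1 + 0.009)^6 = €6,753,469.9441…
After €2,560,000.00 payment: €6,753,469.9441… − €2,560,000.00 = €4,193,469.9441…
Balance at month 10: €4,193,469.9441… × (1 + 0.009)^4 = €4,346,485.1442…
After €1,344,000.00 payment: €4,346,485.1442… − €1,344,000.00 = €3,002,485.1442…
Balance at month 17: €3,002,485.1442… × (1 + 0.009)^7 = €3,196,826.2371…
Penalty: 17 × 0.5% × €6,400,000.00 = €544,000.00
Final settlement = outstanding balance + penalty = €3,196,826.2371… + €544,000.00 = €3,740,826.24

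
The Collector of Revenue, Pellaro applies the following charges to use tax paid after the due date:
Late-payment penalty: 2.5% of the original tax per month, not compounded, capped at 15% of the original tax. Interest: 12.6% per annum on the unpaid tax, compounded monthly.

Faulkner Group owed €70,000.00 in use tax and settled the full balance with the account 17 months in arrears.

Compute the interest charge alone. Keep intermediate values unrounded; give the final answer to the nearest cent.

€13,601.76

Interest (12.6%/yr ÷ 12 = 1.05%/month): €70,000.00 × ((1 + 0.0105)^17 − 1) = €13,601.7644…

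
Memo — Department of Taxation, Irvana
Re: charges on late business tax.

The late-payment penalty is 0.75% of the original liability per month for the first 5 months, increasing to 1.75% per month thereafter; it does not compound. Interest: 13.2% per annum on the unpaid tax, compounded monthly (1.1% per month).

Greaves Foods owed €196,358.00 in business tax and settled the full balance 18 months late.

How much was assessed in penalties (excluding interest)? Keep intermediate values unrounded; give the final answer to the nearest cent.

Penalty, months 1–5: 5 × 0.75% × €196,358.00 = €7,363.43…
Penalty, months 6–18: 13 × 1.75% × €196,358.00 = €44,671.45…
Total penalty = €7,363.43… + €44,671.45… = €52,034.87

€52,034.87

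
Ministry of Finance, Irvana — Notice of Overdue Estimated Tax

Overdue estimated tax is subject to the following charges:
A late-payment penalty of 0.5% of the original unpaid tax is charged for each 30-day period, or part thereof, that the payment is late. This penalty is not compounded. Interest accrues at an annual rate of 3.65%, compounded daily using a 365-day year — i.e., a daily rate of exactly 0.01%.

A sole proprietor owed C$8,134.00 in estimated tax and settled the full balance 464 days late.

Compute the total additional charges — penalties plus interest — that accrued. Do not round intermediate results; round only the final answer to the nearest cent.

C$1,037.01

Penalty periods: ⌈464/30⌉ = 16; penalty = 16 × 0.5% × C$8,134.00 = C$650.72
Interest: C$8,134.00 × ((1 + 0.0001)^464 − 1) = C$8,134.00 × 0.04749089… = C$386.2909…
Penalties + interest = C$650.7200 + C$386.2909… = C$1,037.01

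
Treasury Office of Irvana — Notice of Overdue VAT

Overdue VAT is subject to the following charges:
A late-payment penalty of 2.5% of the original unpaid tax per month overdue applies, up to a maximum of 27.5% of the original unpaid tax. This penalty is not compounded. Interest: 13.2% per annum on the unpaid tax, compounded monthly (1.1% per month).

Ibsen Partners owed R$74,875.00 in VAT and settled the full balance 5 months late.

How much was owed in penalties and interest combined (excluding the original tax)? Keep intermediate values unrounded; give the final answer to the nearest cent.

R$13,569.10

Penalty: 5 × 2.5% × R$74,875.00 = R$9,359.38… (below the 27.5% cap of R$20,590.63…)
Interest: R$74,875.00 × ((1 + 0.011)^5 − 1) = R$74,875.00 × 0.0562234… = R$4,209.7258…
Penalties + interest = R$9,359.3750 + R$4,209.7258… = R$13,569.10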